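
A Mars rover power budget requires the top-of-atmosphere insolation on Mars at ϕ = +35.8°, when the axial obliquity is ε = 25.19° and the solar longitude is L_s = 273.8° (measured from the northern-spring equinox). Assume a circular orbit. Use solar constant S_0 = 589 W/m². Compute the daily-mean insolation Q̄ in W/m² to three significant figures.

Q̄ ≈ 72.5 W/m²

Solar declination: sin δ = sin ε · sin L_s = sin 25.19° × sin 273.8° = -0.42469, so δ = -25.131°.
cos h₀ = −tan(+35.8°) tan(-25.131°) = 0.3383, h₀ = 1.2257 rad.
Bracket: h₀ sin ϕ sin δ + cos ϕ cos δ sin h₀ = 1.2257×0.58496×-0.42469 + 0.81106×0.90534×0.94103 = -0.304497 + 0.690984 = 0.386487.
Q̄ = (S_0/π) × [bracket] = (589/π) × 0.386487 = 72.46 W/m².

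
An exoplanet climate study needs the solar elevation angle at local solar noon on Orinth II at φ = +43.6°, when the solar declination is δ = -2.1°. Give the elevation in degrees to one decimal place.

At local noon the hour angle is zero, so the zenith angle equals |φ − δ| = |+43.6° − (-2.100°)| = 45.700°.
Elevation = 90° − 45.700° = 44.3°.

44.3°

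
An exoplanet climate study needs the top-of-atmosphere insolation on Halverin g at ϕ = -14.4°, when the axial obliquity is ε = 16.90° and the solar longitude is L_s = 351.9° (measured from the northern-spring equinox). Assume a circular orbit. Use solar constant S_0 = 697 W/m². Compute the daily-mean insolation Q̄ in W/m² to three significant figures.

Q̄ ≈ 218 W/m²

Solar declination: sin δ = sin ε · sin L_s = sin 16.90° × sin 351.9° = -0.04096, so δ = -2.348°.
cos h₀ = −tan(-14.4°) tan(-2.348°) = -0.0105, h₀ = 1.5813 rad.
Bracket: h₀ sin ϕ sin δ + cos ϕ cos δ sin h₀ = 1.5813×-0.24869×-0.04096 + 0.96858×0.99916×0.99994 = 0.016108 + 0.967708 = 0.983816.
Q̄ = (S_0/π) × [bracket] = (697/π) × 0.983816 = 218.3 W/m².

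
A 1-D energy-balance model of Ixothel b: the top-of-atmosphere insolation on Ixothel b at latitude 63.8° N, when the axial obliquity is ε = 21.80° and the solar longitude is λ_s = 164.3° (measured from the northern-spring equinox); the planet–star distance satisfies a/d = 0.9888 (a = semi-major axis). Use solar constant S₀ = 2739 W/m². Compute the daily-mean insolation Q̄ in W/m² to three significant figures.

Q̄ ≈ 503 W/m²

Solar declination: sin δ = sin ε · sin λ_s = sin 21.80° × sin 164.3° = 0.10049, so δ = +5.768°.
cos H₀ = −tan(+63.8°) tan(+5.768°) = -0.2053, H₀ = 1.7775 rad.
Bracket: H₀ sin φ sin δ + cos φ cos δ sin H₀ = 1.7775×0.89726×0.10049 + 0.44151×0.99494×0.97871 = 0.160269 + 0.429924 = 0.590193.
Inverse-square distance factor (a/d)² = 0.9888² = 0.977725.
Q̄ = (S₀/π) × 0.977725 × [bracket] = (2739/π) × 0.977725 × 0.590193 = 503.1 W/m².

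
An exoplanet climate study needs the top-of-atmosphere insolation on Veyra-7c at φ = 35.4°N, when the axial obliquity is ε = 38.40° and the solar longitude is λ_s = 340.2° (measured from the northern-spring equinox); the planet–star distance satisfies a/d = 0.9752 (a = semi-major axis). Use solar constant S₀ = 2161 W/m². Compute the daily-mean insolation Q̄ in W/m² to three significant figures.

Q̄ ≈ 402 W/m²

Solar declination: sin δ = sin ε · sin λ_s = sin 38.40° × sin 340.2° = -0.21041, so δ = -12.146°.
cos H₀ = −tan(+35.4°) tan(-12.146°) = 0.1530, H₀ = 1.4172 rad.
Bracket: H₀ sin φ sin δ + cos φ cos δ sin H₀ = 1.4172×0.57928×-0.21041 + 0.81513×0.97761×0.98823 = -0.172737 + 0.787500 = 0.614763.
Inverse-square distance factor (a/d)² = 0.9752² = 0.951015.
Q̄ = (S₀/π) × 0.951015 × [bracket] = (2161/π) × 0.951015 × 0.614763 = 402.2 W/m².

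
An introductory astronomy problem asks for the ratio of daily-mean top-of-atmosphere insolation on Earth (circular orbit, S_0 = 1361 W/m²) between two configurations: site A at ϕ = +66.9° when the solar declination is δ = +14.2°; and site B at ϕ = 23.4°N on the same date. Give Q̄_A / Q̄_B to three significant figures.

Q̄_A / Q̄_B ≈ 0.767

— Configuration A (ϕ=+66.9°):
cos h₀ = −tan(+66.9°) tan(+14.200°) = -0.5932, h₀ = 2.2059 rad.
Bracket: h₀ sin ϕ sin δ + cos ϕ cos δ sin h₀ = 2.2059×0.91982×0.24531 + 0.39234×0.96945×0.80502 = 0.497742 + 0.306193 = 0.803935.
Q̄ = (S_0/π) × [bracket] = (1361/π) × 0.803935 = 348.28 W/m².
— Configuration B (ϕ=+23.4°):
cos h₀ = −tan(+23.4°) tan(+14.200°) = -0.1095, h₀ = 1.6805 rad.
Bracket: h₀ sin ϕ sin δ + cos ϕ cos δ sin h₀ = 1.6805×0.39715×0.24531 + 0.91775×0.96945×0.99399 = 0.163722 + 0.884366 = 1.048088.
Q̄ = (S_0/π) × [bracket] = (1361/π) × 1.048088 = 454.05 W/m².
Ratio Q̄_A / Q̄_B = 348.28 / 454.05 = 0.7671.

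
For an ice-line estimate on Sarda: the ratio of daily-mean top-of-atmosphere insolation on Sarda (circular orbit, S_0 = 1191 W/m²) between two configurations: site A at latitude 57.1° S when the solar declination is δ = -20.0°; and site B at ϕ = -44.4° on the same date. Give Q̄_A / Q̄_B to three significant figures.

Q̄_A / Q̄_B ≈ 0.958

— Configuration A (ϕ=-57.1°):
cos h₀ = −tan(-57.1°) tan(-20.000°) = -0.5626, h₀ = 2.1683 rad.
Bracket: h₀ sin ϕ sin δ + cos ϕ cos δ sin h₀ = 2.1683×-0.83962×-0.34202 + 0.54317×0.93969×0.82672 = 0.622664 + 0.421967 = 1.044631.
Q̄ = (S_0/π) × [bracket] = (1191/π) × 1.044631 = 396.03 W/m².
— Configuration B (ϕ=-44.4°):
cos h₀ = −tan(-44.4°) tan(-20.000°) = -0.3564, h₀ = 1.9352 rad.
Bracket: h₀ sin ϕ sin δ + cos ϕ cos δ sin h₀ = 1.9352×-0.69966×-0.34202 + 0.71447×0.93969×0.93432 = 0.463089 + 0.627284 = 1.090373.
Q̄ = (S_0/π) × [bracket] = (1191/π) × 1.090373 = 413.37 W/m².
Ratio Q̄_A / Q̄_B = 396.03 / 413.37 = 0.9581.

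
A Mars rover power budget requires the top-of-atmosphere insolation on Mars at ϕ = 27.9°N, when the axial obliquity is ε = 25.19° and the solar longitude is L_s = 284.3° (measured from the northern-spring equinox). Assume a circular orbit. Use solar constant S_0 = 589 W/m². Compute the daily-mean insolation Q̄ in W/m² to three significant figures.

Q̄ ≈ 98.5 W/m²

Solar declination: sin δ = sin ε · sin L_s = sin 25.19° × sin 284.3° = -0.41243, so δ = -24.358°.
cos h₀ = −tan(+27.9°) tan(-24.358°) = 0.2397, h₀ = 1.3287 rad.
Bracket: h₀ sin ϕ sin δ + cos ϕ cos δ sin h₀ = 1.3287×0.46793×-0.41243 + 0.88377×0.91099×0.97084 = -0.256424 + 0.781629 = 0.525205.
Q̄ = (S_0/π) × [bracket] = (589/π) × 0.525205 = 98.47 W/m².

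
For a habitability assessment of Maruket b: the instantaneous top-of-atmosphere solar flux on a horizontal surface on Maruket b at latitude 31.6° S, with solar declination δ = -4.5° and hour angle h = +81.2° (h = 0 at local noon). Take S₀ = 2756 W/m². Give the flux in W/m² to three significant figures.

471 W/m²

cos θ_z = sin φ sin δ + cos φ cos δ cos h = 0.041111 + 0.129900 = 0.171011.
Flux = S₀ · cos θ_z = 2756 × 0.171011 = 471.3 W/m².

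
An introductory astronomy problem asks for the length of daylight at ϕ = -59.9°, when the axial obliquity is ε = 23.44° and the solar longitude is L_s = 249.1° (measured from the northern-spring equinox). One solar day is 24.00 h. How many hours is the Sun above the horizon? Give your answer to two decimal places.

17.82 h

Solar declination: sin δ = sin ε · sin L_s = sin 23.44° × sin 249.1° = -0.37162, so δ = -21.815°.
cos h₀ = −tan ϕ · tan δ = −tan(-59.9°) × tan(-21.815°) = -0.6905, so h₀ = 2.3330 rad = 133.67°.
Daylight = 2h₀/(2π) × 24.00 h = (2.3330/π) × 24.00 = 17.82 h.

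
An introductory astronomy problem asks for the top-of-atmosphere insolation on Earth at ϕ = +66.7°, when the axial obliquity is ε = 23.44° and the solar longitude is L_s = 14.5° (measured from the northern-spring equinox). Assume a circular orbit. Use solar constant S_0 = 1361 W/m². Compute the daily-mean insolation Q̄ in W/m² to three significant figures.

Q̄ ≈ 237 W/m²

Solar declination: sin δ = sin ε · sin L_s = sin 23.44° × sin 14.5° = 0.09960, so δ = +5.716°.
cos h₀ = −tan(+66.7°) tan(+5.716°) = -0.2324, h₀ = 1.8054 rad.
Bracket: h₀ sin ϕ sin δ + cos ϕ cos δ sin h₀ = 1.8054×0.91845×0.09960 + 0.39555×0.99503×0.97262 = 0.165154 + 0.382808 = 0.547962.
Q̄ = (S_0/π) × [bracket] = (1361/π) × 0.547962 = 237.4 W/m².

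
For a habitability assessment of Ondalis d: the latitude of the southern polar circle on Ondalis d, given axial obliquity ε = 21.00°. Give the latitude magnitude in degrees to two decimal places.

69.00°

The polar circle is the lowest latitude that experiences at least one full rotation of continuous darkness at the northern-summer solstice; it lies at |φ| = 90° − ε = 90° − 21.00° = 69.00°.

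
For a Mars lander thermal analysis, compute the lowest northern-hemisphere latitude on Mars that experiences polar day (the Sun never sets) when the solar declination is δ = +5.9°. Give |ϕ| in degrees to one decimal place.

|ϕ| = 84.1°

Polar day requires cos h₀ = −tan ϕ tan δ ≤ −1, i.e. tan ϕ tan δ ≥ 1.
The boundary is |tan ϕ| · |tan δ| = 1, so |ϕ| = 90° − |δ| = 90° − 5.9° = 84.1° in the northern hemisphere.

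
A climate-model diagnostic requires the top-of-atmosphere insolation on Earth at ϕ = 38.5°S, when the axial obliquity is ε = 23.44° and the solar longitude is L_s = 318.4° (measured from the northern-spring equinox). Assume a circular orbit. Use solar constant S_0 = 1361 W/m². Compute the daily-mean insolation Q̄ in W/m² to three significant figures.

Q̄ ≈ 447 W/m²

Solar declination: sin δ = sin ε · sin L_s = sin 23.44° × sin 318.4° = -0.26410, so δ = -15.314°.
cos h₀ = −tan(-38.5°) tan(-15.314°) = -0.2178, h₀ = 1.7904 rad.
Bracket: h₀ sin ϕ sin δ + cos ϕ cos δ sin h₀ = 1.7904×-0.62251×-0.26410 + 0.78261×0.96449×0.97599 = 0.294351 + 0.736696 = 1.031047.
Q̄ = (S_0/π) × [bracket] = (1361/π) × 1.031047 = 446.7 W/m².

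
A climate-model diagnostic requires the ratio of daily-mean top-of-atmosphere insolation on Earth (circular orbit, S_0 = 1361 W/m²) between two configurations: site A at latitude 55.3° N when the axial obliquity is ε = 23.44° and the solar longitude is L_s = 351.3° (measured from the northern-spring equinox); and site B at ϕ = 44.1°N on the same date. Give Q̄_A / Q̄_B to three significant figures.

— Configuration A (ϕ=+55.3°):
Solar declination: sin δ = sin ε · sin L_s = sin 23.44° × sin 351.3° = -0.06017, so δ = -3.450°.
cos h₀ = −tan(+55.3°) tan(-3.450°) = 0.0871, h₀ = 1.4836 rad.
Bracket: h₀ sin ϕ sin δ + cos ϕ cos δ sin h₀ = 1.4836×0.82214×-0.06017 + 0.56928×0.99819×0.99620 = -0.073391 + 0.566090 = 0.492699.
Q̄ = (S_0/π) × [bracket] = (1361/π) × 0.492699 = 213.45 W/m².
— Configuration B (ϕ=+44.1°):
cos h₀ = −tan(+44.1°) tan(-3.450°) = 0.0584, h₀ = 1.5123 rad.
Bracket: h₀ sin ϕ sin δ + cos ϕ cos δ sin h₀ = 1.5123×0.69591×-0.06017 + 0.71813×0.99819×0.99829 = -0.063324 + 0.715604 = 0.652280.
Q̄ = (S_0/π) × [bracket] = (1361/π) × 0.652280 = 282.58 W/m².
Ratio Q̄_A / Q̄_B = 213.45 / 282.58 = 0.7554.

Q̄_A / Q̄_B ≈ 0.755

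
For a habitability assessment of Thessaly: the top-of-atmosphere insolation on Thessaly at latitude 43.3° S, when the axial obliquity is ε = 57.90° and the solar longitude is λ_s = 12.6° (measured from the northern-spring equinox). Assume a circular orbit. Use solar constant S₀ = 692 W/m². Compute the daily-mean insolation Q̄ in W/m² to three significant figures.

Q̄ ≈ 116 W/m²

Solar declination: sin δ = sin ε · sin λ_s = sin 57.90° × sin 12.6° = 0.18479, so δ = +10.649°.
cos H₀ = −tan(-43.3°) tan(+10.649°) = 0.1772, H₀ = 1.3927 rad.
Bracket: H₀ sin φ sin δ + cos φ cos δ sin H₀ = 1.3927×-0.68582×0.18479 + 0.72777×0.98278×0.98418 = -0.176501 + 0.703923 = 0.527422.
Q̄ = (S₀/π) × [bracket] = (692/π) × 0.527422 = 116.2 W/m².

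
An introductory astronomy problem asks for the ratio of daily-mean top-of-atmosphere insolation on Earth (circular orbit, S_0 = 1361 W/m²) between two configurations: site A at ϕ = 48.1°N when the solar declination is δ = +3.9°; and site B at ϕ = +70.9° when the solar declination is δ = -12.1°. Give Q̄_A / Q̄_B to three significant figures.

— Configuration A (ϕ=+48.1°):
cos h₀ = −tan(+48.1°) tan(+3.900°) = -0.0760, h₀ = 1.6468 rad.
Bracket: h₀ sin ϕ sin δ + cos ϕ cos δ sin h₀ = 1.6468×0.74431×0.06802 + 0.66783×0.99768×0.99711 = 0.083374 + 0.664355 = 0.747729.
Q̄ = (S_0/π) × [bracket] = (1361/π) × 0.747729 = 323.93 W/m².
— Configuration B (ϕ=+70.9°):
cos h₀ = −tan(+70.9°) tan(-12.100°) = 0.6191, h₀ = 0.9032 rad.
Bracket: h₀ sin ϕ sin δ + cos ϕ cos δ sin h₀ = 0.9032×0.94495×-0.20962 + 0.32722×0.97778×0.78531 = -0.178906 + 0.251259 = 0.072353.
Q̄ = (S_0/π) × [bracket] = (1361/π) × 0.072353 = 31.345 W/m².
Ratio Q̄_A / Q̄_B = 323.93 / 31.345 = 10.33.

Q̄_A / Q̄_B ≈ 10.3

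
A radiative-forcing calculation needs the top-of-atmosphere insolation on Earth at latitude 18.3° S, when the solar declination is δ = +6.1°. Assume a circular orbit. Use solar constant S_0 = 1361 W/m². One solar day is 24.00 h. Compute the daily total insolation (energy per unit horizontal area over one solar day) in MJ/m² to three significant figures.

33.4 MJ/m²

cos h₀ = −tan(-18.3°) tan(+6.100°) = 0.0353, h₀ = 1.5354 rad.
Bracket: h₀ sin ϕ sin δ + cos ϕ cos δ sin h₀ = 1.5354×-0.31399×0.10626 + 0.94943×0.99434×0.99938 = -0.051228 + 0.943471 = 0.892243.
Q̄ = (S_0/π) × [bracket] = (1361/π) × 0.892243 = 386.54 W/m².
Daily total = Q̄ × 24.00 h × 3600 s/h = 386.54 × 24.00 × 3600 / 10⁶ = 33.40 MJ/m².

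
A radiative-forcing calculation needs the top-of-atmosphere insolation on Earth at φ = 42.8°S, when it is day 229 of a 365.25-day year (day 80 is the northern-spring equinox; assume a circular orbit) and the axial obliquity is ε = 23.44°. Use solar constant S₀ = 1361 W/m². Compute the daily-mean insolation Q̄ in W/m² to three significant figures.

Solar longitude: λ_s = 360° × (229 − 80)/365.25 = 146.858°.
sin δ = sin 23.44° × sin 146.858° = 0.21748, so δ = +12.561°.
cos H₀ = −tan(-42.8°) tan(+12.561°) = 0.2063, H₀ = 1.3630 rad.
Bracket: H₀ sin φ sin δ + cos φ cos δ sin H₀ = 1.3630×-0.67944×0.21748 + 0.73373×0.97607×0.97848 = -0.201403 + 0.700760 = 0.499357.
Q̄ = (S₀/π) × [bracket] = (1361/π) × 0.499357 = 216.3 W/m².

Q̄ ≈ 216 W/m²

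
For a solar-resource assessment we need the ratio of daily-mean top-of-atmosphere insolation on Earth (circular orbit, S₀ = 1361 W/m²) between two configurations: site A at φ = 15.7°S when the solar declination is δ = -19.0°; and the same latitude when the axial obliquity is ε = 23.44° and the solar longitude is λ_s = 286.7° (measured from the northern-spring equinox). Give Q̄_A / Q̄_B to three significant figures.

— Configuration A (φ=-15.7°):
cos H₀ = −tan(-15.7°) tan(-19.000°) = -0.0968, H₀ = 1.6677 rad.
Bracket: H₀ sin φ sin δ + cos φ cos δ sin H₀ = 1.6677×-0.27060×-0.32557 + 0.96269×0.94552×0.99531 = 0.146923 + 0.905974 = 1.052897.
Q̄ = (S₀/π) × [bracket] = (1361/π) × 1.052897 = 456.14 W/m².
— Configuration B (φ=-15.7°):
Solar declination: sin δ = sin ε · sin λ_s = sin 23.44° × sin 286.7° = -0.38101, so δ = -22.396°.
cos H₀ = −tan(-15.7°) tan(-22.396°) = -0.1158, H₀ = 1.6869 rad.
Bracket: H₀ sin φ sin δ + cos φ cos δ sin H₀ = 1.6869×-0.27060×-0.38101 + 0.96269×0.92457×0.99327 = 0.173922 + 0.884084 = 1.058006.
Q̄ = (S₀/π) × [bracket] = (1361/π) × 1.058006 = 458.35 W/m².
Ratio Q̄_A / Q̄_B = 456.14 / 458.35 = 0.9952.

Q̄_A / Q̄_B ≈ 0.995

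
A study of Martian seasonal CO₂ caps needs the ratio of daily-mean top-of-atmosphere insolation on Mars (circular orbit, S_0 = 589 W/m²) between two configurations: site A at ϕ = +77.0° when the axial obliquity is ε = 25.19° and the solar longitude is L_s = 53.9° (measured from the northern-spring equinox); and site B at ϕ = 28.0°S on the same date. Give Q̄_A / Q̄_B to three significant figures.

— Configuration A (ϕ=+77.0°):
Solar declination: sin δ = sin ε · sin L_s = sin 25.19° × sin 53.9° = 0.34390, so δ = +20.115°.
cos h₀ = −tan(+77.0°) tan(+20.115°) = -1.5863 ≤ −1 ⇒ polar day, h₀ = π.
Bracket: h₀ sin ϕ sin δ + cos ϕ cos δ sin h₀ = 3.1416×0.97437×0.34390 + 0.22495×0.93901×0.00000 = 1.052706 + 0.000000 = 1.052706.
Q̄ = (S_0/π) × [bracket] = (589/π) × 1.052706 = 197.37 W/m².
— Configuration B (ϕ=-28.0°):
cos h₀ = −tan(-28.0°) tan(+20.115°) = 0.1947, h₀ = 1.3748 rad.
Bracket: h₀ sin ϕ sin δ + cos ϕ cos δ sin h₀ = 1.3748×-0.46947×0.34390 + 0.88295×0.93901×0.98086 = -0.221962 + 0.813230 = 0.591268.
Q̄ = (S_0/π) × [bracket] = (589/π) × 0.591268 = 110.85 W/m².
Ratio Q̄_A / Q̄_B = 197.37 / 110.85 = 1.781.

Q̄_A / Q̄_B ≈ 1.78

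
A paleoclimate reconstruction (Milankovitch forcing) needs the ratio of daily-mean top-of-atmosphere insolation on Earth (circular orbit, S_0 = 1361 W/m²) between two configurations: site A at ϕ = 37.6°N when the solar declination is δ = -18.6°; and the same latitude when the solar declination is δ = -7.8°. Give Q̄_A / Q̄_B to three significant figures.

Q̄_A / Q̄_B ≈ 0.714

— Configuration A (ϕ=+37.6°):
cos h₀ = −tan(+37.6°) tan(-18.600°) = 0.2592, h₀ = 1.3086 rad.
Bracket: h₀ sin ϕ sin δ + cos ϕ cos δ sin h₀ = 1.3086×0.61015×-0.31896 + 0.79229×0.94777×0.96583 = -0.254671 + 0.725250 = 0.470579.
Q̄ = (S_0/π) × [bracket] = (1361/π) × 0.470579 = 203.86 W/m².
— Configuration B (ϕ=+37.6°):
cos h₀ = −tan(+37.6°) tan(-7.800°) = 0.1055, h₀ = 1.4651 rad.
Bracket: h₀ sin ϕ sin δ + cos ϕ cos δ sin h₀ = 1.4651×0.61015×-0.13572 + 0.79229×0.99075×0.99442 = -0.121324 + 0.780581 = 0.659257.
Q̄ = (S_0/π) × [bracket] = (1361/π) × 0.659257 = 285.60 W/m².
Ratio Q̄_A / Q̄_B = 203.86 / 285.60 = 0.7138.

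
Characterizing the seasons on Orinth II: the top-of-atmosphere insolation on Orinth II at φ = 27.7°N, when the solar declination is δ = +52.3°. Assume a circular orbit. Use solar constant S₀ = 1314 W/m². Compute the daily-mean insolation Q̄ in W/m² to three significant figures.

Q̄ ≈ 523 W/m²

cos H₀ = −tan(+27.7°) tan(+52.300°) = -0.6793, H₀ = 2.3176 rad.
Bracket: H₀ sin φ sin δ + cos φ cos δ sin H₀ = 2.3176×0.46484×0.79122 + 0.88539×0.61153×0.73387 = 0.852392 + 0.397348 = 1.249740.
Q̄ = (S₀/π) × [bracket] = (1314/π) × 1.249740 = 522.7 W/m².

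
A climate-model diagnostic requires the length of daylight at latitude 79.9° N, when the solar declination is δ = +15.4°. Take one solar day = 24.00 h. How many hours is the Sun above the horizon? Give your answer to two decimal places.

Sunrise equation: cos H₀ = −tan φ · tan δ = -1.5463 ≤ −1, so the Sun never sets (polar day) and H₀ = π.
Daylight = 2H₀/(2π) × 24.00 h = (3.1416/π) × 24.00 = 24.00 h.

24.00 h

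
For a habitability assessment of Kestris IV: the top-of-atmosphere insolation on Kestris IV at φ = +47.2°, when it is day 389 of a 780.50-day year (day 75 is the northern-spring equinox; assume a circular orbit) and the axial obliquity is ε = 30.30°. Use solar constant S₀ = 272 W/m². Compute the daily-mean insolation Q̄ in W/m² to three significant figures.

Solar longitude: λ_s = 360° × (389 − 75)/780.50 = 144.830°.
sin δ = sin 30.30° × sin 144.830° = 0.29061, so δ = +16.894°.
cos H₀ = −tan(+47.2°) tan(+16.894°) = -0.3280, H₀ = 1.9050 rad.
Bracket: H₀ sin φ sin δ + cos φ cos δ sin H₀ = 1.9050×0.73373×0.29061 + 0.67944×0.95684×0.94468 = 0.406202 + 0.614151 = 1.020353.
Q̄ = (S₀/π) × [bracket] = (272/π) × 1.020353 = 88.34 W/m².

Q̄ ≈ 88.3 W/m²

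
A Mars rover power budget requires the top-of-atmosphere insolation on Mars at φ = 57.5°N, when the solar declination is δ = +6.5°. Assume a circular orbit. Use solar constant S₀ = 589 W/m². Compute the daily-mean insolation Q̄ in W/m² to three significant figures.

Q̄ ≈ 130 W/m²

cos H₀ = −tan(+57.5°) tan(+6.500°) = -0.1788, H₀ = 1.7506 rad.
Bracket: H₀ sin φ sin δ + cos φ cos δ sin H₀ = 1.7506×0.84339×0.11320 + 0.53730×0.99357×0.98388 = 0.167133 + 0.525240 = 0.692373.
Q̄ = (S₀/π) × [bracket] = (589/π) × 0.692373 = 129.8 W/m².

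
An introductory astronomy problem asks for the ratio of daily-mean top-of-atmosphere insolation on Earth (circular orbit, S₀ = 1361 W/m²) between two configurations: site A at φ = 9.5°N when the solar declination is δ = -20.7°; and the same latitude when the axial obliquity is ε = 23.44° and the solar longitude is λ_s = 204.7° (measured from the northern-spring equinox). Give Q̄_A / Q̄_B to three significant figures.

— Configuration A (φ=+9.5°):
cos H₀ = −tan(+9.5°) tan(-20.700°) = 0.0632, H₀ = 1.5075 rad.
Bracket: H₀ sin φ sin δ + cos φ cos δ sin H₀ = 1.5075×0.16505×-0.35347 + 0.98629×0.93544×0.99800 = -0.087948 + 0.920770 = 0.832822.
Q̄ = (S₀/π) × [bracket] = (1361/π) × 0.832822 = 360.79 W/m².
— Configuration B (φ=+9.5°):
Solar declination: sin δ = sin ε · sin λ_s = sin 23.44° × sin 204.7° = -0.16622, so δ = -9.568°.
cos H₀ = −tan(+9.5°) tan(-9.568°) = 0.0282, H₀ = 1.5426 rad.
Bracket: H₀ sin φ sin δ + cos φ cos δ sin H₀ = 1.5426×0.16505×-0.16622 + 0.98629×0.98609×0.99960 = -0.042321 + 0.972182 = 0.929861.
Q̄ = (S₀/π) × [bracket] = (1361/π) × 0.929861 = 402.83 W/m².
Ratio Q̄_A / Q̄_B = 360.79 / 402.83 = 0.8956.

Q̄_A / Q̄_B ≈ 0.896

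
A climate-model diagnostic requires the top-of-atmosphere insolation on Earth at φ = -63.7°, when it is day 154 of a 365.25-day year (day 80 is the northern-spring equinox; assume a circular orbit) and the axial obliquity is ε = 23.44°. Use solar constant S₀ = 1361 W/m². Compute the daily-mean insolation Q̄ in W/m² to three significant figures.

Solar longitude: λ_s = 360° × (154 − 80)/365.25 = 72.936°.
sin δ = sin 23.44° × sin 72.936° = 0.38028, so δ = +22.351°.
cos H₀ = −tan(-63.7°) tan(+22.351°) = 0.8319, H₀ = 0.5882 rad.
Bracket: H₀ sin φ sin δ + cos φ cos δ sin H₀ = 0.5882×-0.89649×0.38028 + 0.44307×0.92487×0.55487 = -0.200528 + 0.227376 = 0.026848.
Q̄ = (S₀/π) × [bracket] = (1361/π) × 0.026848 = 11.63 W/m².

Q̄ ≈ 11.6 W/m²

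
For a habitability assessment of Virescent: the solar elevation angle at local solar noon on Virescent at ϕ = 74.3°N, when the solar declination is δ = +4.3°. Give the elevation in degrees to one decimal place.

At local noon the hour angle is zero, so the zenith angle equals |ϕ − δ| = |+74.3° − (+4.300°)| = 70.000°.
Elevation = 90° − 70.000° = 20.0°.

20.0°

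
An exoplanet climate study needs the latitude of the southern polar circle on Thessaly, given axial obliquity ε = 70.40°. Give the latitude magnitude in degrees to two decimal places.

The polar circle is the lowest latitude that experiences at least one full rotation of continuous darkness at the northern-summer solstice; it lies at |ϕ| = 90° − ε = 90° − 70.40° = 19.60°.

19.60°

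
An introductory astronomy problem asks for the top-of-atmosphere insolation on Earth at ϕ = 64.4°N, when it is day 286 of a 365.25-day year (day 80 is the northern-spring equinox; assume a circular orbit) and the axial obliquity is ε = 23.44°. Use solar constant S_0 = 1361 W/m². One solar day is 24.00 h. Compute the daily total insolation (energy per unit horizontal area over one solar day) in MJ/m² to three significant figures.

8.59 MJ/m²

Solar longitude: L_s = 360° × (286 − 80)/365.25 = 203.039°.
sin δ = sin 23.44° × sin 203.039° = -0.15568, so δ = -8.956°.
cos h₀ = −tan(+64.4°) tan(-8.956°) = 0.3289, h₀ = 1.2356 rad.
Bracket: h₀ sin ϕ sin δ + cos ϕ cos δ sin h₀ = 1.2356×0.90183×-0.15568 + 0.43209×0.98781×0.94435 = -0.173474 + 0.403070 = 0.229596.
Q̄ = (S_0/π) × [bracket] = (1361/π) × 0.229596 = 99.466 W/m².
Daily total = Q̄ × 24.00 h × 3600 s/h = 99.466 × 24.00 × 3600 / 10⁶ = 8.594 MJ/m².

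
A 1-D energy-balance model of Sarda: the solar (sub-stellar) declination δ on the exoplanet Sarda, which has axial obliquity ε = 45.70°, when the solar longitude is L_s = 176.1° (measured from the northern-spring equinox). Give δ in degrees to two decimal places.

sin δ = sin ε · sin L_s = sin 45.70° × sin 176.1° = 0.048678.
δ = arcsin(0.048678) = +2.79°.

δ = +2.79°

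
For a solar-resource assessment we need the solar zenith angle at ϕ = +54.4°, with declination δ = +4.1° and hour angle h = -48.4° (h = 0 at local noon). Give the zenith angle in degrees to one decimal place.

cos θ_z = sin ϕ sin δ + cos ϕ cos δ cos h = 0.058135 + 0.385498 = 0.443633.
θ_z = arccos(0.443633) = 63.7°.

θ_z = 63.7°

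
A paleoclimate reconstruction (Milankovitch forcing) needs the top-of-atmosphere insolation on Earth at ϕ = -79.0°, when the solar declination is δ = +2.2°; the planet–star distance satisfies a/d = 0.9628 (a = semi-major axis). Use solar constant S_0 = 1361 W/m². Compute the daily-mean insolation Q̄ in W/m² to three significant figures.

Q̄ ≈ 54.3 W/m²

cos h₀ = −tan(-79.0°) tan(+2.200°) = 0.1976, h₀ = 1.3719 rad.
Bracket: h₀ sin ϕ sin δ + cos ϕ cos δ sin h₀ = 1.3719×-0.98163×0.03839 + 0.19081×0.99926×0.98028 = -0.051700 + 0.186909 = 0.135209.
Inverse-square distance factor (a/d)² = 0.9628² = 0.926984.
Q̄ = (S_0/π) × 0.926984 × [bracket] = (1361/π) × 0.926984 × 0.135209 = 54.30 W/m².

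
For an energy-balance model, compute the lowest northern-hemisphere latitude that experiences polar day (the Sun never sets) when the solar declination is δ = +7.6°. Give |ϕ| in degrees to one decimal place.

Polar day requires cos h₀ = −tan ϕ tan δ ≤ −1, i.e. tan ϕ tan δ ≥ 1.
The boundary is |tan ϕ| · |tan δ| = 1, so |ϕ| = 90° − |δ| = 90° − 7.6° = 82.4° in the northern hemisphere.

|ϕ| = 82.4°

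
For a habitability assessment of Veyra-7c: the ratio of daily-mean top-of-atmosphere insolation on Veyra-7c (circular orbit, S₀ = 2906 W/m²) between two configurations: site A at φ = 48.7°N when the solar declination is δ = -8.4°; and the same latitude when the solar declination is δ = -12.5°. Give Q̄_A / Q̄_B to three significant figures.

Q̄_A / Q̄_B ≈ 1.20

— Configuration A (φ=+48.7°):
cos H₀ = −tan(+48.7°) tan(-8.400°) = 0.1681, H₀ = 1.4019 rad.
Bracket: H₀ sin φ sin δ + cos φ cos δ sin H₀ = 1.4019×0.75126×-0.14608 + 0.66000×0.98927×0.98577 = -0.153850 + 0.643627 = 0.489777.
Q̄ = (S₀/π) × [bracket] = (2906/π) × 0.489777 = 453.05 W/m².
— Configuration B (φ=+48.7°):
cos H₀ = −tan(+48.7°) tan(-12.500°) = 0.2523, H₀ = 1.3157 rad.
Bracket: H₀ sin φ sin δ + cos φ cos δ sin H₀ = 1.3157×0.75126×-0.21644 + 0.66000×0.97630×0.96764 = -0.213936 + 0.623507 = 0.409571.
Q̄ = (S₀/π) × [bracket] = (2906/π) × 0.409571 = 378.86 W/m².
Ratio Q̄_A / Q̄_B = 453.05 / 378.86 = 1.196.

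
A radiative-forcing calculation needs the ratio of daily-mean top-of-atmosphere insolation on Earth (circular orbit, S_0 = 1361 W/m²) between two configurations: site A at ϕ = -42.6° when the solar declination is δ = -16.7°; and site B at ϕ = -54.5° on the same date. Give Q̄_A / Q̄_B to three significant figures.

— Configuration A (ϕ=-42.6°):
cos h₀ = −tan(-42.6°) tan(-16.700°) = -0.2759, h₀ = 1.8503 rad.
Bracket: h₀ sin ϕ sin δ + cos ϕ cos δ sin h₀ = 1.8503×-0.67688×-0.28736 + 0.73610×0.95782×0.96119 = 0.359899 + 0.677688 = 1.037587.
Q̄ = (S_0/π) × [bracket] = (1361/π) × 1.037587 = 449.50 W/m².
— Configuration B (ϕ=-54.5°):
cos h₀ = −tan(-54.5°) tan(-16.700°) = -0.4206, h₀ = 2.0049 rad.
Bracket: h₀ sin ϕ sin δ + cos ϕ cos δ sin h₀ = 2.0049×-0.81412×-0.28736 + 0.58070×0.95782×0.90724 = 0.469037 + 0.504612 = 0.973649.
Q̄ = (S_0/π) × [bracket] = (1361/π) × 0.973649 = 421.80 W/m².
Ratio Q̄_A / Q̄_B = 449.50 / 421.80 = 1.066.

Q̄_A / Q̄_B ≈ 1.07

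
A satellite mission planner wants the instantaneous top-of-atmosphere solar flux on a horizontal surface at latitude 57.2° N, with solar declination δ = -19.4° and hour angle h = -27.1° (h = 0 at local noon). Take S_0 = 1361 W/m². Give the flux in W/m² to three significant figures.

239 W/m²

cos θ_z = sin ϕ sin δ + cos ϕ cos δ cos h = -0.279204 + 0.454856 = 0.175652.
Flux = S_0 · cos θ_z = 1361 × 0.175652 = 239.1 W/m².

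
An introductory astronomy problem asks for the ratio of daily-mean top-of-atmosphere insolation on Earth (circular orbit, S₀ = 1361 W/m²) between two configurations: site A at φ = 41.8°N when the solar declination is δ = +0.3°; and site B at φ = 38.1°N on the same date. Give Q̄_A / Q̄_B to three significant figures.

Q̄_A / Q̄_B ≈ 0.948

— Configuration A (φ=+41.8°):
cos H₀ = −tan(+41.8°) tan(+0.300°) = -0.0047, H₀ = 1.5755 rad.
Bracket: H₀ sin φ sin δ + cos φ cos δ sin H₀ = 1.5755×0.66653×0.00524 + 0.74548×0.99999×0.99999 = 0.005503 + 0.745465 = 0.750968.
Q̄ = (S₀/π) × [bracket] = (1361/π) × 0.750968 = 325.33 W/m².
— Configuration B (φ=+38.1°):
cos H₀ = −tan(+38.1°) tan(+0.300°) = -0.0041, H₀ = 1.5749 rad.
Bracket: H₀ sin φ sin δ + cos φ cos δ sin H₀ = 1.5749×0.61704×0.00524 + 0.78694×0.99999×0.99999 = 0.005092 + 0.786924 = 0.792016.
Q̄ = (S₀/π) × [bracket] = (1361/π) × 0.792016 = 343.12 W/m².
Ratio Q̄_A / Q̄_B = 325.33 / 343.12 = 0.9482.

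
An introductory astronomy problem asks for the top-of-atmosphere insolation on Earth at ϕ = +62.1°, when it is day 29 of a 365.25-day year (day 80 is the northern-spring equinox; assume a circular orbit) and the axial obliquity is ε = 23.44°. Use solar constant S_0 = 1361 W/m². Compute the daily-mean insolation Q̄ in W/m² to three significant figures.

Q̄ ≈ 45.8 W/m²

Solar longitude: L_s = 360° × (29 − 80)/365.25 = -50.267°, i.e. -50.267° + 360° = 309.733°.
sin δ = sin 23.44° × sin 309.733° = -0.30591, so δ = -17.813°.
cos h₀ = −tan(+62.1°) tan(-17.813°) = 0.6069, h₀ = 0.9187 rad.
Bracket: h₀ sin ϕ sin δ + cos ϕ cos δ sin h₀ = 0.9187×0.88377×-0.30591 + 0.46793×0.95206×0.79481 = -0.248374 + 0.354086 = 0.105712.
Q̄ = (S_0/π) × [bracket] = (1361/π) × 0.105712 = 45.80 W/m².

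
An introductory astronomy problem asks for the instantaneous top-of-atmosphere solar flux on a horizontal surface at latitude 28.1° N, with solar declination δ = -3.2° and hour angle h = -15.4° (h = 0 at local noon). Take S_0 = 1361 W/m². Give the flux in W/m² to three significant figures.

cos θ_z = sin ϕ sin δ + cos ϕ cos δ cos h = -0.026293 + 0.849128 = 0.822835.
Flux = S_0 · cos θ_z = 1361 × 0.822835 = 1120 W/m².

1.12e+03 W/m²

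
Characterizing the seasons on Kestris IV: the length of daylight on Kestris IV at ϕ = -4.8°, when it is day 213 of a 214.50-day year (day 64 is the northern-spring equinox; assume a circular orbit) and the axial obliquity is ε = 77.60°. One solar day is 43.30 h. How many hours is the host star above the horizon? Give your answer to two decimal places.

Solar longitude: L_s = 360° × (213 − 64)/214.50 = 250.070°.
sin δ = sin 77.60° × sin 250.070° = -0.91818, so δ = -66.661°.
cos h₀ = −tan ϕ · tan δ = −tan(-4.8°) × tan(-66.661°) = -0.1946, so h₀ = 1.7667 rad = 101.22°.
Daylight = 2h₀/(2π) × 43.30 h = (1.7667/π) × 43.30 = 24.35 h.

24.35 h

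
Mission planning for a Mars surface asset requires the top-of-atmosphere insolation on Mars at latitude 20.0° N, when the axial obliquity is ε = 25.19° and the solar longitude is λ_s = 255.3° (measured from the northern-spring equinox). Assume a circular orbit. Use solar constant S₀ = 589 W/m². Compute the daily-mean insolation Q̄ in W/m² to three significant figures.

Q̄ ≈ 121 W/m²

Solar declination: sin δ = sin ε · sin λ_s = sin 25.19° × sin 255.3° = -0.41169, so δ = -24.311°.
cos H₀ = −tan(+20.0°) tan(-24.311°) = 0.1644, H₀ = 1.4056 rad.
Bracket: H₀ sin φ sin δ + cos φ cos δ sin H₀ = 1.4056×0.34202×-0.41169 + 0.93969×0.91132×0.98639 = -0.197917 + 0.844703 = 0.646786.
Q̄ = (S₀/π) × [bracket] = (589/π) × 0.646786 = 121.3 W/m².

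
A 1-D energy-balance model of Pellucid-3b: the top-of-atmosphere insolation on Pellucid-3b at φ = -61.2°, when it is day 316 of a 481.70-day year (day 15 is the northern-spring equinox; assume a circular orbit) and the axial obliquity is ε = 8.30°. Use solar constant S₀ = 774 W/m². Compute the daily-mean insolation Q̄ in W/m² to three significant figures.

Q̄ ≈ 155 W/m²

Solar longitude: λ_s = 360° × (316 − 15)/481.70 = 224.953°.
sin δ = sin 8.30° × sin 224.953° = -0.10199, so δ = -5.854°.
cos H₀ = −tan(-61.2°) tan(-5.854°) = -0.1865, H₀ = 1.7584 rad.
Bracket: H₀ sin φ sin δ + cos φ cos δ sin H₀ = 1.7584×-0.87631×-0.10199 + 0.48175×0.99479×0.98246 = 0.157157 + 0.470834 = 0.627991.
Q̄ = (S₀/π) × [bracket] = (774/π) × 0.627991 = 154.7 W/m².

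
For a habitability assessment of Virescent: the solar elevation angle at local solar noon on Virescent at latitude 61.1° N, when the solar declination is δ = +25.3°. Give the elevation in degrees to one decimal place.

At local noon the hour angle is zero, so the zenith angle equals |ϕ − δ| = |+61.1° − (+25.300°)| = 35.800°.
Elevation = 90° − 35.800° = 54.2°.

54.2°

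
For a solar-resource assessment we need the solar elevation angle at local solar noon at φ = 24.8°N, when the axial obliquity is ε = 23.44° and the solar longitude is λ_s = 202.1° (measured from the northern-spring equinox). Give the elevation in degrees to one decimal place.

Solar declination: sin δ = sin ε · sin λ_s = sin 23.44° × sin 202.1° = -0.14966, so δ = -8.607°.
At local noon the hour angle is zero, so the zenith angle equals |φ − δ| = |+24.8° − (-8.607°)| = 33.407°.
Elevation = 90° − 33.407° = 56.6°.

56.6°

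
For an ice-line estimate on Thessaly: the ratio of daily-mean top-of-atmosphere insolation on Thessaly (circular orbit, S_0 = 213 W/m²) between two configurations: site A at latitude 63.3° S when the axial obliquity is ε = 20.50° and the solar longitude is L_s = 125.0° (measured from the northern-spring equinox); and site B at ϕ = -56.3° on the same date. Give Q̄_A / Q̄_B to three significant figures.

— Configuration A (ϕ=-63.3°):
Solar declination: sin δ = sin ε · sin L_s = sin 20.50° × sin 125.0° = 0.28687, so δ = +16.671°.
cos h₀ = −tan(-63.3°) tan(+16.671°) = 0.5954, h₀ = 0.9330 rad.
Bracket: h₀ sin ϕ sin δ + cos ϕ cos δ sin h₀ = 0.9330×-0.89337×0.28687 + 0.44932×0.95797×0.80342 = -0.239110 + 0.345820 = 0.106710.
Q̄ = (S_0/π) × [bracket] = (213/π) × 0.106710 = 7.2349 W/m².
— Configuration B (ϕ=-56.3°):
cos h₀ = −tan(-56.3°) tan(+16.671°) = 0.4490, h₀ = 1.1051 rad.
Bracket: h₀ sin ϕ sin δ + cos ϕ cos δ sin h₀ = 1.1051×-0.83195×0.28687 + 0.55484×0.95797×0.89352 = -0.263745 + 0.474924 = 0.211179.
Q̄ = (S_0/π) × [bracket] = (213/π) × 0.211179 = 14.318 W/m².
Ratio Q̄_A / Q̄_B = 7.2349 / 14.318 = 0.5053.

Q̄_A / Q̄_B ≈ 0.505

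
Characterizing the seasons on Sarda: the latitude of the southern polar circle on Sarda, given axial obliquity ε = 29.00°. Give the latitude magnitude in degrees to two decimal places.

61.00°

The polar circle is the lowest latitude that experiences at least one full rotation of continuous darkness at the northern-summer solstice; it lies at |ϕ| = 90° − ε = 90° − 29.00° = 61.00°.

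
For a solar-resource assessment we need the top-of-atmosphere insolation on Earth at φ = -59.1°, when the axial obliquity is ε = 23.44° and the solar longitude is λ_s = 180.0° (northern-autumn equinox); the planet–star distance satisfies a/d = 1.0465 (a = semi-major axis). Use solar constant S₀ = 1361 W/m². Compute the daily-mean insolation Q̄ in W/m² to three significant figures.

Q̄ ≈ 244 W/m²

Solar declination: sin δ = sin ε · sin λ_s = sin 23.44° × sin 180.0° = 0.00000, so δ = +0.000°.
cos H₀ = −tan(-59.1°) tan(+0.000°) = 0.0000, H₀ = 1.5708 rad.
Bracket: H₀ sin φ sin δ + cos φ cos δ sin H₀ = 1.5708×-0.85806×0.00000 + 0.51354×1.00000×1.00000 = -0.000000 + 0.513540 = 0.513540.
Inverse-square distance factor (a/d)² = 1.0465² = 1.095162.
Q̄ = (S₀/π) × 1.095162 × [bracket] = (1361/π) × 1.095162 × 0.513540 = 243.6 W/m².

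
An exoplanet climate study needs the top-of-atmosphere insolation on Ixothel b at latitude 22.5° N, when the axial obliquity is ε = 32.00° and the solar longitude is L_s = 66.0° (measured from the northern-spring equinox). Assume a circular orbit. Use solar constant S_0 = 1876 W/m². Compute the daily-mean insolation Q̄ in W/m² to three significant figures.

Q̄ ≈ 669 W/m²

Solar declination: sin δ = sin ε · sin L_s = sin 32.00° × sin 66.0° = 0.48411, so δ = +28.954°.
cos h₀ = −tan(+22.5°) tan(+28.954°) = -0.2292, h₀ = 1.8020 rad.
Bracket: h₀ sin ϕ sin δ + cos ϕ cos δ sin h₀ = 1.8020×0.38268×0.48411 + 0.92388×0.87501×0.97339 = 0.333837 + 0.786893 = 1.120730.
Q̄ = (S_0/π) × [bracket] = (1876/π) × 1.120730 = 669.2 W/m².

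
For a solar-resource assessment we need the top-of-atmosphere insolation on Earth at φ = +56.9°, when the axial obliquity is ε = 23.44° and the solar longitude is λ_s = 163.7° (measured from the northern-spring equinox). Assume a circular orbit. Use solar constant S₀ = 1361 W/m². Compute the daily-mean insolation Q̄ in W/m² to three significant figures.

Solar declination: sin δ = sin ε · sin λ_s = sin 23.44° × sin 163.7° = 0.11165, so δ = +6.410°.
cos H₀ = −tan(+56.9°) tan(+6.410°) = -0.1723, H₀ = 1.7440 rad.
Bracket: H₀ sin φ sin δ + cos φ cos δ sin H₀ = 1.7440×0.83772×0.11165 + 0.54610×0.99375×0.98504 = 0.163119 + 0.534568 = 0.697687.
Q̄ = (S₀/π) × [bracket] = (1361/π) × 0.697687 = 302.3 W/m².

Q̄ ≈ 302 W/m²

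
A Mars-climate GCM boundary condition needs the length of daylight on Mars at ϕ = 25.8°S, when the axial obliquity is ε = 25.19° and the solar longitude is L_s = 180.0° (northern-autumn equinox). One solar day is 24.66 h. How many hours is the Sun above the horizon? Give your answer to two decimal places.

Solar declination: sin δ = sin ε · sin L_s = sin 25.19° × sin 180.0° = 0.00000, so δ = +0.000°.
cos h₀ = −tan ϕ · tan δ = −tan(-25.8°) × tan(+0.000°) = 0.0000, so h₀ = 1.5708 rad = 90.00°.
Daylight = 2h₀/(2π) × 24.66 h = (1.5708/π) × 24.66 = 12.33 h.

12.33 h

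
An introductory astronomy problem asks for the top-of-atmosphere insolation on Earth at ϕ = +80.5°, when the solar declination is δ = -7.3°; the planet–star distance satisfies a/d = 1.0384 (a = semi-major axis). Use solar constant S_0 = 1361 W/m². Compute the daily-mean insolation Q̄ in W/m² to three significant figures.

Q̄ ≈ 8.29 W/m²

cos h₀ = −tan(+80.5°) tan(-7.300°) = 0.7655, h₀ = 0.6990 rad.
Bracket: h₀ sin ϕ sin δ + cos ϕ cos δ sin h₀ = 0.6990×0.98629×-0.12706 + 0.16505×0.99189×0.64342 = -0.087597 + 0.105335 = 0.017738.
Inverse-square distance factor (a/d)² = 1.0384² = 1.078275.
Q̄ = (S_0/π) × 1.078275 × [bracket] = (1361/π) × 1.078275 × 0.017738 = 8.286 W/m².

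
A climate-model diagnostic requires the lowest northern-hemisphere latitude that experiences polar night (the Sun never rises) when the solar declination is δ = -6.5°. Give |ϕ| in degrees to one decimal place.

|ϕ| = 83.5°

Polar night requires cos h₀ = −tan ϕ tan δ ≥ 1, i.e. tan ϕ tan δ ≤ −1.
The boundary is |tan ϕ| · |tan δ| = 1, so |ϕ| = 90° − |δ| = 90° − 6.5° = 83.5° in the northern hemisphere.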